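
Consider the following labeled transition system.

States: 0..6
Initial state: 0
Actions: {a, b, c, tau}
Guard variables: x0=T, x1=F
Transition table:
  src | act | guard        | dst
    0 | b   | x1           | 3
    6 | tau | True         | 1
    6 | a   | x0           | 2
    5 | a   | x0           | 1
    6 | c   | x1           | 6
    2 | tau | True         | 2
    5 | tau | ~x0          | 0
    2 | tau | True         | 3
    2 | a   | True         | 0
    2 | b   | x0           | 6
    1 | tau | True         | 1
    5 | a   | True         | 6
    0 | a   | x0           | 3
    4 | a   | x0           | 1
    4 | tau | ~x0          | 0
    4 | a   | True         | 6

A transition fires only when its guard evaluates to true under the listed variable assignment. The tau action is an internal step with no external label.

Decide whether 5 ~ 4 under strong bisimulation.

Answer: BISIMILAR

Working:
Compute ~ classes (split until stable):
  π0 = {{0,1,2,3,4,5,6}}
  π1 = {{0,4,5},{1},{2},{3},{6}}
  π2 = {{0},{1},{2},{3},{4,5},{6}}
Fixed point at round 3; 6 class(es).
class of 5: {4,5}; class of 4: {4,5}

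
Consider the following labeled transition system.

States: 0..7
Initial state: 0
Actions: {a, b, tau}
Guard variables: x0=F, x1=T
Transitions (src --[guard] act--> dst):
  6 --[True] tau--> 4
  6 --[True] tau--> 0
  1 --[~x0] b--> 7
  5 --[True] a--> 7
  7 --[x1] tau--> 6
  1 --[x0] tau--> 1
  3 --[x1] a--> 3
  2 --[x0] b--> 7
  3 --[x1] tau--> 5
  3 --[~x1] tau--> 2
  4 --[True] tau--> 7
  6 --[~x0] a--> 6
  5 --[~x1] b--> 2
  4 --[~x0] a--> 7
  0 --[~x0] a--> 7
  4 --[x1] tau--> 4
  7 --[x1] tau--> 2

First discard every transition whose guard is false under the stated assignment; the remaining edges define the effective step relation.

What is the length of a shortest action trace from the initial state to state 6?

Breadth-first toward 6:
  Layer 0: {0}
  Layer 1: {7}
  Layer 2: {2,6}
depth(6)=2, e.g. a·tau

Answer: 2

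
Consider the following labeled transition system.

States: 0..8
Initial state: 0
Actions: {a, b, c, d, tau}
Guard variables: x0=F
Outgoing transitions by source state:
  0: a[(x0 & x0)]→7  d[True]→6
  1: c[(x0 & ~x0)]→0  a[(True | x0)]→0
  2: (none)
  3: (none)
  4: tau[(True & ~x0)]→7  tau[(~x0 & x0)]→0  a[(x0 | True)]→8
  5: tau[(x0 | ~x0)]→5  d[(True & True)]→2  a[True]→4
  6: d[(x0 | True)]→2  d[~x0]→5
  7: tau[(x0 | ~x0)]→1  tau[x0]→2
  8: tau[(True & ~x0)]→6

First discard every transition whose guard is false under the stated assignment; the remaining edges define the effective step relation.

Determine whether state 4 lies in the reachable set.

Guard filter leaves 11 enabled edge(s).
Layer 0: {0}
Layer 1: {6}  now seen {0,6}
Layer 2: {2,5}  now seen {0,2,5,6}
Layer 3: {4}  now seen {0,2,4,5,6}
Layer 4: {7,8}  now seen {0,2,4,5,6,7,8}
Layer 5: {1}  now seen {0,1,2,4,5,6,7,8}
Reach set: {0,1,2,4,5,6,7,8}
witness 4: d·d·a

Answer: REACHABLE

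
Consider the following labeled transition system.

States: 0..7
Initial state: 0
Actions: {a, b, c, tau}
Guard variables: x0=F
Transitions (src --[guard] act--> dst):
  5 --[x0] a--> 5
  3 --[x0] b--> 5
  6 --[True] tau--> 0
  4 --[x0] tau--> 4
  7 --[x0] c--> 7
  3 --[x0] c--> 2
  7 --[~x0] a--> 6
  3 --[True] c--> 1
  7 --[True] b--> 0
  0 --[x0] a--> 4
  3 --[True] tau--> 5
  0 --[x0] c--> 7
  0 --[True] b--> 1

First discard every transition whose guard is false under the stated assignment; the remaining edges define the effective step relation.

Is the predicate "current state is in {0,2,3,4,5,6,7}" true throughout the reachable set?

Allowed set {0,2,3,4,5,6,7}
Reach set: {0,1}
  0: ok
  1: outside
witness against invariant: b → 1

Answer: INVARIANT VIOLATED at state 1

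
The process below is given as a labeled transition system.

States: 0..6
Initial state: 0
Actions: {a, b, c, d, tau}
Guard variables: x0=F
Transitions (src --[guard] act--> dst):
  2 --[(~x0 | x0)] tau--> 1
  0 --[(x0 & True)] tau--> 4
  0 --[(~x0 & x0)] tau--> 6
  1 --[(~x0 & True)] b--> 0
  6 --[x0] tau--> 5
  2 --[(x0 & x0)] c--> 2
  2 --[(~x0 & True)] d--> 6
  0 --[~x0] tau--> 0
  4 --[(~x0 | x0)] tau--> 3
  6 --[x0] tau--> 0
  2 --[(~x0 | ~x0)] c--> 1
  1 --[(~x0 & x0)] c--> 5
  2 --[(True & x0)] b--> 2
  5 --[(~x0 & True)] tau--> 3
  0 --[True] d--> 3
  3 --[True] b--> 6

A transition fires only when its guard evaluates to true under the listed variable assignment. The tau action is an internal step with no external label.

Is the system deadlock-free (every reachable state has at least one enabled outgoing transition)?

Answer: DEADLOCK at state 6

Working:
Reach set: {0,3,6}
  0: d→3  tau→0  [2 exit(s)]
  3: b→6  [1 exit(s)]
  6: ∅  [no exit]
witness 6: d·b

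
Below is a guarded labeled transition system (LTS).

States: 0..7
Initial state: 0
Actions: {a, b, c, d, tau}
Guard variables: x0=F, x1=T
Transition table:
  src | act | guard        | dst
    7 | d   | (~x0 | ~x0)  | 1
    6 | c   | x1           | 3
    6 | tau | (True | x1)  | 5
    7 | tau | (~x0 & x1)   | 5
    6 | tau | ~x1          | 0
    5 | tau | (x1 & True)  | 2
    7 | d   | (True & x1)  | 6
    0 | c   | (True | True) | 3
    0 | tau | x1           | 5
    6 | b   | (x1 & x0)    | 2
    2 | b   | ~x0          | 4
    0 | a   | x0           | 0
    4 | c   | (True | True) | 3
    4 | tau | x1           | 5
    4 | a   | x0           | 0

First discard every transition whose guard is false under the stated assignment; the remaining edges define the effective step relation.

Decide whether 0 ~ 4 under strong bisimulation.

Answer: BISIMILAR

Trace:
Bisimulation quotient by refinement:
  π0 = {{0,1,2,3,4,5,6,7}}
  π1 = {{0,4,6},{1,3},{2},{5},{7}}
stable after 2 split(s): 5 block(s)
0∈{0,4,6}, 4∈{0,4,6}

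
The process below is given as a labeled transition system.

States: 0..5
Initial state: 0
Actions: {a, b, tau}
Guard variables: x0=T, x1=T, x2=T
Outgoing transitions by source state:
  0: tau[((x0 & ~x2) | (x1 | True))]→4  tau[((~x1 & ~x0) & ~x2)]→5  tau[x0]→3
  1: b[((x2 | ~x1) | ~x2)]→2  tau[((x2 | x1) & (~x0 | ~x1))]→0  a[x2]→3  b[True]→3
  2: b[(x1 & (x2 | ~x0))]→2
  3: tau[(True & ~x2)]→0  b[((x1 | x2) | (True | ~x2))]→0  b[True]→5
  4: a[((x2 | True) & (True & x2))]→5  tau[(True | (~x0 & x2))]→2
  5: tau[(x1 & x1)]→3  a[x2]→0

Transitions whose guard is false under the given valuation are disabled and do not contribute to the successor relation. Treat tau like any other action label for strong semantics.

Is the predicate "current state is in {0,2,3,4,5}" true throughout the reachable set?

Answer: INVARIANT HOLDS

Trace:
Inv-set: {0,2,3,4,5}
Reachable = {0,2,3,4,5}
  0: ok
  2: ok
  3: ok
  4: ok
  5: ok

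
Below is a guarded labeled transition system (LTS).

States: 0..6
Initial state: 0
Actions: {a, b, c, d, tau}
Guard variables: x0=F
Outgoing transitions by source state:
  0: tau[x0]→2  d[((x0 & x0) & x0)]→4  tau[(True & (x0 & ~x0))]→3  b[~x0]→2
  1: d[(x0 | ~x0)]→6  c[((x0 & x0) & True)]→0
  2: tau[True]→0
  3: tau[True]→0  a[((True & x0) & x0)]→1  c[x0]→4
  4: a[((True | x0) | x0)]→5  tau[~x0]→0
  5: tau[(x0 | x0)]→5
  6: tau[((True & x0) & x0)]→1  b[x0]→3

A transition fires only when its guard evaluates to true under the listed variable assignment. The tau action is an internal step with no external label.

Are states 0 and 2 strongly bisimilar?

Bisimulation quotient by refinement:
  P[0] = {{0,1,2,3,4,5,6}}
  P[1] = {{0},{1},{2,3},{4},{5,6}}
stable after 2 split(s): 5 block(s)
0∈{0}, 2∈{2,3}

Answer: NOT BISIMILAR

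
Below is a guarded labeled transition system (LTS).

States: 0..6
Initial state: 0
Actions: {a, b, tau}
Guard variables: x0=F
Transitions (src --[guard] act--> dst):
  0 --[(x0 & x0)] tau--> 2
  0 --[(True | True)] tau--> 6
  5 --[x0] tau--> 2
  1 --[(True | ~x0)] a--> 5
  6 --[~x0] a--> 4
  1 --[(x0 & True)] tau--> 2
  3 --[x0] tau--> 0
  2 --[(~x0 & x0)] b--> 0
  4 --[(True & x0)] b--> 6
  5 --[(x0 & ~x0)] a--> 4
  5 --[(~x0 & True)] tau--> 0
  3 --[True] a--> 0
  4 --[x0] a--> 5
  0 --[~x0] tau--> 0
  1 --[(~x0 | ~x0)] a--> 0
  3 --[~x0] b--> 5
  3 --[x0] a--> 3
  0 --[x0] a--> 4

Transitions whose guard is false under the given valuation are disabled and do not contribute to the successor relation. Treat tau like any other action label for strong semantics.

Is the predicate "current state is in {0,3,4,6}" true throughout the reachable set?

Answer: INVARIANT HOLDS

Trace:
Inv-set: {0,3,4,6}
R = {0,4,6}
  0: ✓
  4: ✓
  6: ✓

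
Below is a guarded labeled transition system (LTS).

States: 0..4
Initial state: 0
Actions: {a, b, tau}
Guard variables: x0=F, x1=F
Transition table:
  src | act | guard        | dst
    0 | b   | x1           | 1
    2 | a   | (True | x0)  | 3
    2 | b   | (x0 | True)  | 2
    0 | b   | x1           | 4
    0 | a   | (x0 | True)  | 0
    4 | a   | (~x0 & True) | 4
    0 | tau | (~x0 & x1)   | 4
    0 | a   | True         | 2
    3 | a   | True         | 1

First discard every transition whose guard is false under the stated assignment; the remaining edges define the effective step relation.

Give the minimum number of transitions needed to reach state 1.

Answer: 3

Trace:
Layered search for 1:
  L0 = {0}
  L1 = {2}
  L2 = {3}
  L3 = {1}
depth(1)=3, e.g. a·a·a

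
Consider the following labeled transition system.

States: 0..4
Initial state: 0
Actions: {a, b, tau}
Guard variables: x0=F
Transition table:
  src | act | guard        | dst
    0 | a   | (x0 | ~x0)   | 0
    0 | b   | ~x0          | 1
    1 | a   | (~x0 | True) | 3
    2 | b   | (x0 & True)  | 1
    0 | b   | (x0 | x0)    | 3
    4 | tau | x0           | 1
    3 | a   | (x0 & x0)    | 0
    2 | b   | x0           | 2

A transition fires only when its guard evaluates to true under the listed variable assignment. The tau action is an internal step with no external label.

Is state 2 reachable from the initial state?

After dropping false guards: 3 live edges.
Layer 0: {0}
Layer 1: {1}  total {0,1}
Layer 2: {3}  total {0,1,3}
Reachable = {0,1,3}

Answer: UNREACHABLE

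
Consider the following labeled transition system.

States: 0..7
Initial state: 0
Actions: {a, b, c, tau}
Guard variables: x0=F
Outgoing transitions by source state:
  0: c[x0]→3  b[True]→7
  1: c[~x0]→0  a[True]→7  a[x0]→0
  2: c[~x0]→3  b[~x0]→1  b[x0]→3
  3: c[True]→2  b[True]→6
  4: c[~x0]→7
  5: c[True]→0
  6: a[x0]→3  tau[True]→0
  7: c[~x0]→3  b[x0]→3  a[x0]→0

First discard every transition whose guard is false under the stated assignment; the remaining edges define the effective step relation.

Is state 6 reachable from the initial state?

Answer: REACHABLE

Working:
Guard filter leaves 11 enabled edge(s).
depth 0: {0}
depth 1: {7}  cumulative {0,7}
depth 2: {3}  cumulative {0,3,7}
depth 3: {2,6}  cumulative {0,2,3,6,7}
depth 4: {1}  cumulative {0,1,2,3,6,7}
Reachable = {0,1,2,3,6,7}
Path to 6: b·c·b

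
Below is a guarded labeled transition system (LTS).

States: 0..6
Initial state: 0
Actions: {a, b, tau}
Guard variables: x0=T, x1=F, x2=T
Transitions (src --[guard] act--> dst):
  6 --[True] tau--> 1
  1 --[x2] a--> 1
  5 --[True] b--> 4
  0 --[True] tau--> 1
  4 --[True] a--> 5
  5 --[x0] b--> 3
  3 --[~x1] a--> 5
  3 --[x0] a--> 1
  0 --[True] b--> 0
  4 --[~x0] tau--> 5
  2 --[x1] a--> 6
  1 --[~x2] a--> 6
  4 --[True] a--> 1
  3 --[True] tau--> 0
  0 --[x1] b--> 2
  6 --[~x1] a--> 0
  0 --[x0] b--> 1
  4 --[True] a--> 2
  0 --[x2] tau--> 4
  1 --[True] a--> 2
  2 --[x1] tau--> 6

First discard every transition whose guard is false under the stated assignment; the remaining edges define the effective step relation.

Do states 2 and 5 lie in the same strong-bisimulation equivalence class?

Compute ~ classes (split until stable):
  P[0] = {{0,1,2,3,4,5,6}}
  P[1] = {{0},{1,4},{2},{3,6},{5}}
  P[2] = {{0},{1},{2},{3},{4},{5},{6}}
Fixed point at round 3; 7 class(es).
class of 2: {2}; class of 5: {5}

Answer: NOT BISIMILAR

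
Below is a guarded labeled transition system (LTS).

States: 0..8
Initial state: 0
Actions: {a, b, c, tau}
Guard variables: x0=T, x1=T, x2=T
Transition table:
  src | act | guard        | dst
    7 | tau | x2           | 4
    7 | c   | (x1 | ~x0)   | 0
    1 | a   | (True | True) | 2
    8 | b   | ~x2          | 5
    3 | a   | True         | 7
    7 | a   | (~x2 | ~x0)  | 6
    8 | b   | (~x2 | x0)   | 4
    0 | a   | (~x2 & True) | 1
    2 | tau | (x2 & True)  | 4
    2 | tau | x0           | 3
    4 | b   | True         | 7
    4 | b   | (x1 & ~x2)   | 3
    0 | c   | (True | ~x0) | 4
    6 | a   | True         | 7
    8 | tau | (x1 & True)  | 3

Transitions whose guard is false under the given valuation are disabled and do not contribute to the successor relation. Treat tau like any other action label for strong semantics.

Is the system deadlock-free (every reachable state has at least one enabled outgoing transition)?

Reachable = {0,4,7}
  0: c→4  [1 exit(s)]
  4: b→7  [1 exit(s)]
  7: c→0  tau→4  [2 exit(s)]

Answer: DEADLOCK-FREE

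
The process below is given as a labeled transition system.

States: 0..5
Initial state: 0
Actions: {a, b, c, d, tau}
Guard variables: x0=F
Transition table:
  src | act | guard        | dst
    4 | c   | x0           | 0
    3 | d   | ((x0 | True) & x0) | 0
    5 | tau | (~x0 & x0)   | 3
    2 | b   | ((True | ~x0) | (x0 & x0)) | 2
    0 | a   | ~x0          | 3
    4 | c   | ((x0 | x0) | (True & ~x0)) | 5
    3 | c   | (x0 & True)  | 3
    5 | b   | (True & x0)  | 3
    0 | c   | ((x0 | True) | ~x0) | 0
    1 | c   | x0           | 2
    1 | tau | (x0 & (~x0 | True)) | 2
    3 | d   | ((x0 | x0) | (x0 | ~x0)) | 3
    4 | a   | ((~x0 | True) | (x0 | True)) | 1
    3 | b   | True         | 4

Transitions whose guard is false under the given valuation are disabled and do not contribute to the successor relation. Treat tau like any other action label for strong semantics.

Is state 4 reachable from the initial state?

After dropping false guards: 7 live edges.
depth 0: {0}
depth 1: {3}  total {0,3}
depth 2: {4}  total {0,3,4}
depth 3: {1,5}  total {0,1,3,4,5}
R = {0,1,3,4,5}
witness 4: a·b

Answer: REACHABLE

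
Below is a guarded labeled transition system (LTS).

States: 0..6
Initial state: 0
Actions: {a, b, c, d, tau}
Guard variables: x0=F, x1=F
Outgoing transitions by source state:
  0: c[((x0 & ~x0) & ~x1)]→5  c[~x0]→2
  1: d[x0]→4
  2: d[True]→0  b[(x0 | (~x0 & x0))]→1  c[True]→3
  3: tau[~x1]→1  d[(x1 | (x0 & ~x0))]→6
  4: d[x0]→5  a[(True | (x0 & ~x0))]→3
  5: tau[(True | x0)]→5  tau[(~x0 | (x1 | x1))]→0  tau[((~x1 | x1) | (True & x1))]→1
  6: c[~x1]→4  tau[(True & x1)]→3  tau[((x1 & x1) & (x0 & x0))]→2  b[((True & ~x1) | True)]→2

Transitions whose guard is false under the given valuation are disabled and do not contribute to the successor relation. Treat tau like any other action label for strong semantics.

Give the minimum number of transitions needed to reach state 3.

BFS to 3:
  L0 = {0}
  L1 = {2}
  L2 = {3}
first hit 3 at d=2 via c·c

Answer: 2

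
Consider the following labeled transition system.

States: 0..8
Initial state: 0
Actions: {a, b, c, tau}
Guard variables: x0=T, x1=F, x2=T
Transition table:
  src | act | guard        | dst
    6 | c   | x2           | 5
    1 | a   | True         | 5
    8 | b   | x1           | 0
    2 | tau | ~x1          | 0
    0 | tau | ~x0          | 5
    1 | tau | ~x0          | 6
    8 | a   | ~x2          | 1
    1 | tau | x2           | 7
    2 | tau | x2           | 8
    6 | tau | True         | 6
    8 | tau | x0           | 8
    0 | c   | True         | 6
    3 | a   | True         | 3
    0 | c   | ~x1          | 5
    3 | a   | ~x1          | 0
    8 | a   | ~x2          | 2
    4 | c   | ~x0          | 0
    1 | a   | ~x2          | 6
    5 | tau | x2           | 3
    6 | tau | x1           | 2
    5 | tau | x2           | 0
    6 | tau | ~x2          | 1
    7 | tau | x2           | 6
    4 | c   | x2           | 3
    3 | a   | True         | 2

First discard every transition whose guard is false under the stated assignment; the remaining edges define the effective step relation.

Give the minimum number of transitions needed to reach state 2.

Layered search for 2:
  Layer 0: {0}
  Layer 1: {5,6}
  Layer 2: {3}
  Layer 3: {2}
2 enters at depth 3; path c·tau·a

Answer: 3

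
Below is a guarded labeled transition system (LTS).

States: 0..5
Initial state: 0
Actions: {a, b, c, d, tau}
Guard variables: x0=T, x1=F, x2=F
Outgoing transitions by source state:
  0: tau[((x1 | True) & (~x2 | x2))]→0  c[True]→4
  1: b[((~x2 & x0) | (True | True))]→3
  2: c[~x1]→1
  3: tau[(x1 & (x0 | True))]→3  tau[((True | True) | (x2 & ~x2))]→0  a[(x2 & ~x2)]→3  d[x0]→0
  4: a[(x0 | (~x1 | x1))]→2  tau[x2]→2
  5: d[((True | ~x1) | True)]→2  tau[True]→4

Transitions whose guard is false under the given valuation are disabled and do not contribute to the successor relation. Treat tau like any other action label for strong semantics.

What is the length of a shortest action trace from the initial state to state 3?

Breadth-first toward 3:
  Layer 0: {0}
  Layer 1: {4}
  Layer 2: {2}
  Layer 3: {1}
  Layer 4: {3}
first hit 3 at d=4 via c·a·c·b

Answer: 4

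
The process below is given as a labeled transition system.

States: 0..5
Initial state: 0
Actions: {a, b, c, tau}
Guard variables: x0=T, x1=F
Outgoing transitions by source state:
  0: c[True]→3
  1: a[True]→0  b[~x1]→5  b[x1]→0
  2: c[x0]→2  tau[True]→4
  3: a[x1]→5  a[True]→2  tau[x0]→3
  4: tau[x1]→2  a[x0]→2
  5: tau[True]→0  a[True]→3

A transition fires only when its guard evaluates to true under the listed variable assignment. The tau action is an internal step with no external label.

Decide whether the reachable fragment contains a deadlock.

Reachable = {0,2,3,4}
  0: c→3  [1 out]
  2: c→2  tau→4  [2 out]
  3: a→2  tau→3  [2 out]
  4: a→2  [1 out]

Answer: DEADLOCK-FREE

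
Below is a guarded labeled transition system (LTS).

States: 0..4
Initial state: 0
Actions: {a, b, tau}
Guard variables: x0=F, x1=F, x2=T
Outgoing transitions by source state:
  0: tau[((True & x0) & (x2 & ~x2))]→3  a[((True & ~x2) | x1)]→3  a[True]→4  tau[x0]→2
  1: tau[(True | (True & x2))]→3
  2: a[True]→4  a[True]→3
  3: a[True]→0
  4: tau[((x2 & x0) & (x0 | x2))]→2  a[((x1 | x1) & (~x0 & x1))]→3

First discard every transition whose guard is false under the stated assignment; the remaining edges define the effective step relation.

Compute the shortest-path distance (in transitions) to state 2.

Breadth-first toward 2:
  Layer 0: {0}
  Layer 1: {4}
2 never appears.

Answer: UNREACHABLE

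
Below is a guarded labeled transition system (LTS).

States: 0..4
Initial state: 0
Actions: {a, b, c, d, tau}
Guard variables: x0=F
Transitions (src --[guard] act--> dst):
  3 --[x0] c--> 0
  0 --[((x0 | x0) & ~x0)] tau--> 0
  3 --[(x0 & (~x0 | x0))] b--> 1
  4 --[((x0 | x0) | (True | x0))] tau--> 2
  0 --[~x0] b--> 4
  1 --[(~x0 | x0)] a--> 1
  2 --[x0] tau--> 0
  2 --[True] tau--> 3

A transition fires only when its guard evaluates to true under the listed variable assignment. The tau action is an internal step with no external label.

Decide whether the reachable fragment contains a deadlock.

R = {0,2,3,4}
  0: b→4  [deg 1]
  2: tau→3  [deg 1]
  3: ∅  [STUCK]
  4: tau→2  [deg 1]
trace reaching 3: b·tau·tau

Answer: DEADLOCK at state 3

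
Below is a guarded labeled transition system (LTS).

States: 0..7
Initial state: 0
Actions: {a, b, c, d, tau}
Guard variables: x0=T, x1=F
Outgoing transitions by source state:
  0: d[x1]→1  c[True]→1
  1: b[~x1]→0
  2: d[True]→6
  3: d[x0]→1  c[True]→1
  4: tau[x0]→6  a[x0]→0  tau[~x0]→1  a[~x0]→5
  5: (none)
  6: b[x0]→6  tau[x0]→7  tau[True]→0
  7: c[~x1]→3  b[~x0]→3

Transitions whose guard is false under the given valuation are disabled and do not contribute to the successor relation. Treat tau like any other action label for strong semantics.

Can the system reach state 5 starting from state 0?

Answer: UNREACHABLE

Working:
Guard filter leaves 11 enabled edge(s).
Layer 0: {0}
Layer 1: {1}  total {0,1}
Reach set: {0,1}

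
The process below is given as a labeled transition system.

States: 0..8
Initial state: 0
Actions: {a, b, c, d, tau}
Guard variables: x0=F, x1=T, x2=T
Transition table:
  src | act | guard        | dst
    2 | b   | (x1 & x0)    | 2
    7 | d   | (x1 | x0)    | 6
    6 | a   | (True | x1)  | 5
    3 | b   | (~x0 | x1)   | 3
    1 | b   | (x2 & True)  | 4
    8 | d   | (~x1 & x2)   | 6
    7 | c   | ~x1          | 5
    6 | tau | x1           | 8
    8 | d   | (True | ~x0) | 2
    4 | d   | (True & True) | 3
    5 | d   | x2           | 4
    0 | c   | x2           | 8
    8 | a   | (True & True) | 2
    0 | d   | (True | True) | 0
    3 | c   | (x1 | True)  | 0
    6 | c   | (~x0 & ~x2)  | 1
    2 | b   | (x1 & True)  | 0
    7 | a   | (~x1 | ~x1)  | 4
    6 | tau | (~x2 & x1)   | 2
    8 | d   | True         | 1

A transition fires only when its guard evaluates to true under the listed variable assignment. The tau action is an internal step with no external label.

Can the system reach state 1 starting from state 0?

14 transition(s) survive guard evaluation.
Layer 0: {0}
Layer 1: {8}  now seen {0,8}
Layer 2: {1,2}  now seen {0,1,2,8}
Layer 3: {4}  now seen {0,1,2,4,8}
Layer 4: {3}  now seen {0,1,2,3,4,8}
R = {0,1,2,3,4,8}
Path to 1: c·d

Answer: REACHABLE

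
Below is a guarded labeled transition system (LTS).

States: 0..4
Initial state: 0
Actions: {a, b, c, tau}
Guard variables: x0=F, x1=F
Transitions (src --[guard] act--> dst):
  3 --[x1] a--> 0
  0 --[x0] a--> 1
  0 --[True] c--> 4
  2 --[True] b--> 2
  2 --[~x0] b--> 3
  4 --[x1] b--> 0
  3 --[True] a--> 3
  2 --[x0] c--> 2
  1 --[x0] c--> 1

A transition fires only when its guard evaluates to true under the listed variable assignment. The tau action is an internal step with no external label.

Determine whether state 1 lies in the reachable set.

Guard filter leaves 4 enabled edge(s).
L0 = {0}
L1 = {4}  cumulative {0,4}
Reachable = {0,4}

Answer: UNREACHABLE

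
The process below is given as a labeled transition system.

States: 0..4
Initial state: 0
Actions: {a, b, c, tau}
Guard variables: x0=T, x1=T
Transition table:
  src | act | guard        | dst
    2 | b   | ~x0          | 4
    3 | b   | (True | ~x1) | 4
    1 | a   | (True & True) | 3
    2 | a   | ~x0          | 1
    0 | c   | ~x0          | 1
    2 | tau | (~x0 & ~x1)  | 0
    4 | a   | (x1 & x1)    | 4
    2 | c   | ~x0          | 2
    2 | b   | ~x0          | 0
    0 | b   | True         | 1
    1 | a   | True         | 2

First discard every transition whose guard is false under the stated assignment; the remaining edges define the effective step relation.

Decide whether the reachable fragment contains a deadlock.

Reachable = {0,1,2,3,4}
  0: b→1  [deg 1]
  1: a→2  a→3  [deg 2]
  2: ∅  [deadlock]
  3: b→4  [deg 1]
  4: a→4  [deg 1]
witness 2: b·a

Answer: DEADLOCK at state 2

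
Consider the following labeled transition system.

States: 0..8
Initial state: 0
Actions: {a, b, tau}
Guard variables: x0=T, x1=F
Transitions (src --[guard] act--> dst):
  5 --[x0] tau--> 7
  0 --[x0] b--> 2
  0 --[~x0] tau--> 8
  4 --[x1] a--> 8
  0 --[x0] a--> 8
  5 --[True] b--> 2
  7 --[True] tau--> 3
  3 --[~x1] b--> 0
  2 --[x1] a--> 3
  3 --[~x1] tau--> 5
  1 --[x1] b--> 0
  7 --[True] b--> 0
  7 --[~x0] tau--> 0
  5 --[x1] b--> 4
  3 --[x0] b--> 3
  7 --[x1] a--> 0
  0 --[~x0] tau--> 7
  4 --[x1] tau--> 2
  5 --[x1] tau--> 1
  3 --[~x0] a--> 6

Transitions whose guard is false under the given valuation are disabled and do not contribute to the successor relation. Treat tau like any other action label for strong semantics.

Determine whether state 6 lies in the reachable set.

9 transition(s) survive guard evaluation.
L0 = {0}
L1 = {2,8}  now seen {0,2,8}
Reachable = {0,2,8}

Answer: UNREACHABLE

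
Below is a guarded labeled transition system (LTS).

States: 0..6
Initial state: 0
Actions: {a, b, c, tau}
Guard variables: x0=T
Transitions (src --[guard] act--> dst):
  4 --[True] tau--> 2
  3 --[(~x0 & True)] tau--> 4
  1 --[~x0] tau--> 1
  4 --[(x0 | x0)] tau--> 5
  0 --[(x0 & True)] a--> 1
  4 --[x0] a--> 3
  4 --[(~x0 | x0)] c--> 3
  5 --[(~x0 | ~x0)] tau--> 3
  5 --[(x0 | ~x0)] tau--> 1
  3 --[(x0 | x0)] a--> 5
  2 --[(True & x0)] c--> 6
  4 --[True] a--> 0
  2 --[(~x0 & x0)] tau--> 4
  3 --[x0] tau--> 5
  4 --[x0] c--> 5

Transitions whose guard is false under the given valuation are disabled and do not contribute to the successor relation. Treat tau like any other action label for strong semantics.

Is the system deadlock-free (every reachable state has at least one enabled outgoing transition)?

Reachable = {0,1}
  0: a→1  [1 out]
  1: ∅  [no exit]
witness 1: a

Answer: DEADLOCK at state 1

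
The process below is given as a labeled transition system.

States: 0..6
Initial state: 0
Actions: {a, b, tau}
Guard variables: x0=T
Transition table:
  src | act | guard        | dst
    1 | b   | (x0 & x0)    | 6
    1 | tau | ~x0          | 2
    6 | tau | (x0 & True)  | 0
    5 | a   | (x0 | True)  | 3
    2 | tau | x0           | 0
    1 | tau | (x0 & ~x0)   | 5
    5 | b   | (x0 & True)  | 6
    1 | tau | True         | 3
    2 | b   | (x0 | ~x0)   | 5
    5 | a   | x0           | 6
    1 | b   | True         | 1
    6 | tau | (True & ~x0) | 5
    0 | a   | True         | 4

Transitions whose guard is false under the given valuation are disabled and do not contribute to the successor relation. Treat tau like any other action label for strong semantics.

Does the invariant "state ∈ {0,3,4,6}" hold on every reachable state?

Answer: INVARIANT HOLDS

Trace:
Inv-set: {0,3,4,6}
Reach set: {0,4}
  0: safe
  4: safe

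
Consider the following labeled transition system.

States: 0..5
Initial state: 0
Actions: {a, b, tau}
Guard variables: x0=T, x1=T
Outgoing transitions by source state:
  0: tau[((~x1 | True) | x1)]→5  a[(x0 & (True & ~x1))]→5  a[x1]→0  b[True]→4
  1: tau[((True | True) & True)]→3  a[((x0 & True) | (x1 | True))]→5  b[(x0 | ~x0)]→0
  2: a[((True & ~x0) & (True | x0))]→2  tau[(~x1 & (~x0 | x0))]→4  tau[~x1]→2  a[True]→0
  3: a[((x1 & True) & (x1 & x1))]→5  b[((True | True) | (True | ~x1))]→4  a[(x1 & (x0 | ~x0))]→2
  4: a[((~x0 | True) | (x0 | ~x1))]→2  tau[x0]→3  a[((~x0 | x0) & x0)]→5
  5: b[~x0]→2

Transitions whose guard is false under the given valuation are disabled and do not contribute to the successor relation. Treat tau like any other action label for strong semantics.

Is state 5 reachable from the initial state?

Answer: REACHABLE

Trace:
After dropping false guards: 13 live edges.
L0 = {0}
L1 = {4,5}  cumulative {0,4,5}
L2 = {2,3}  cumulative {0,2,3,4,5}
Reach set: {0,2,3,4,5}
trace reaching 5: tau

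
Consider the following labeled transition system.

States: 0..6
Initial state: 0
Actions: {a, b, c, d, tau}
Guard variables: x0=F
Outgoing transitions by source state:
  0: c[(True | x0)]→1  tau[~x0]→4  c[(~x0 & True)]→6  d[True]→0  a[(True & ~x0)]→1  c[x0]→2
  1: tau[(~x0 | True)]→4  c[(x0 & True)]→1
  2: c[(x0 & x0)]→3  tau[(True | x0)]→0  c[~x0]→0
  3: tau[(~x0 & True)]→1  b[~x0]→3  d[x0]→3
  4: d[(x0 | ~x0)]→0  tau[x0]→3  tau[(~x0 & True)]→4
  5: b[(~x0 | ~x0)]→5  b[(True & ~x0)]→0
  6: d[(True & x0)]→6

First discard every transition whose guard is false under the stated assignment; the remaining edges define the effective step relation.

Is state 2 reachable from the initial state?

Answer: UNREACHABLE

Working:
Guard filter leaves 14 enabled edge(s).
Layer 0: {0}
Layer 1: {1,4,6}  cumulative {0,1,4,6}
R = {0,1,4,6}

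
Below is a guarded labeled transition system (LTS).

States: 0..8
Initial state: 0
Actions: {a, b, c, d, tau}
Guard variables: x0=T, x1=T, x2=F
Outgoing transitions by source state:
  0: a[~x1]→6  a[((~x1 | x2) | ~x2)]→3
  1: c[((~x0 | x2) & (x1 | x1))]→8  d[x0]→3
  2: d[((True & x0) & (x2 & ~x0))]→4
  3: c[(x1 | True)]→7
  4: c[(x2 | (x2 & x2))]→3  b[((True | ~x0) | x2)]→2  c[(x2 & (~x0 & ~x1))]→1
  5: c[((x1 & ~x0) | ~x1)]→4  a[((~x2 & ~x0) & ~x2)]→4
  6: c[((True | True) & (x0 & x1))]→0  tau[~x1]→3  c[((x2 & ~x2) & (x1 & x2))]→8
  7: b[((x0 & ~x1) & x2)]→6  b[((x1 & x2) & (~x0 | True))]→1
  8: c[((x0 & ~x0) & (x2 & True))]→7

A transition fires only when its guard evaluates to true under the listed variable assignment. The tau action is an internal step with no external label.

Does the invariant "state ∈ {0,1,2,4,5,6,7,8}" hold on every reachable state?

Answer: INVARIANT VIOLATED at state 3

Trace:
Allowed set {0,1,2,4,5,6,7,8}
Reachable = {0,3,7}
  0: ✓
  3: outside
  7: ✓
counterexample path to 3: a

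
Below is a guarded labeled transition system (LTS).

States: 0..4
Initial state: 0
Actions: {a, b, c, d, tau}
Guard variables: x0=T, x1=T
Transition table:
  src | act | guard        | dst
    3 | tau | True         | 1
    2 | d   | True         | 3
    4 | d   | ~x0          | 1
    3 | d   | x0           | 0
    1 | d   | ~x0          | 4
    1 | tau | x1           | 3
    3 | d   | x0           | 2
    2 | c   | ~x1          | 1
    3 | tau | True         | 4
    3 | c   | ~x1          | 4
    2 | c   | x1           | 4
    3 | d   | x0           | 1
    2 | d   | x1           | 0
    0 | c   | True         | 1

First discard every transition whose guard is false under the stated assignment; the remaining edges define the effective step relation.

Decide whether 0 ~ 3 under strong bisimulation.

Compute ~ classes (split until stable):
  π0 = {{0,1,2,3,4}}
  π1 = {{0},{1},{2},{3},{4}}
stable after 2 split(s): 5 block(s)
0∈{0}, 3∈{3}

Answer: NOT BISIMILAR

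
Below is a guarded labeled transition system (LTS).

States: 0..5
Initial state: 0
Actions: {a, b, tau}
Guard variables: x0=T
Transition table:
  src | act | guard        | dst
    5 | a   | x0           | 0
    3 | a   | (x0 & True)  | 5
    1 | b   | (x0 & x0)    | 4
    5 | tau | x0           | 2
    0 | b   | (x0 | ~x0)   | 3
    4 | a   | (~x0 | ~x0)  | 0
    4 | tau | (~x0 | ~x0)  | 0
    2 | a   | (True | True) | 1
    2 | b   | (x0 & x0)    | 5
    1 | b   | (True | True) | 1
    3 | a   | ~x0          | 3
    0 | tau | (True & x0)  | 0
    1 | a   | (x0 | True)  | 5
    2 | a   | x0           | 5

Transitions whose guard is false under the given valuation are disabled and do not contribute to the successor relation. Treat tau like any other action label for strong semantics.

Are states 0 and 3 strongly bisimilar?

Refine partition for ~:
  π0 = {{0,1,2,3,4,5}}
  π1 = {{0},{1,2},{3},{4},{5}}
  π2 = {{0},{1},{2},{3},{4},{5}}
stable after 3 split(s): 6 block(s)
[0]={0}  [3]={3}

Answer: NOT BISIMILAR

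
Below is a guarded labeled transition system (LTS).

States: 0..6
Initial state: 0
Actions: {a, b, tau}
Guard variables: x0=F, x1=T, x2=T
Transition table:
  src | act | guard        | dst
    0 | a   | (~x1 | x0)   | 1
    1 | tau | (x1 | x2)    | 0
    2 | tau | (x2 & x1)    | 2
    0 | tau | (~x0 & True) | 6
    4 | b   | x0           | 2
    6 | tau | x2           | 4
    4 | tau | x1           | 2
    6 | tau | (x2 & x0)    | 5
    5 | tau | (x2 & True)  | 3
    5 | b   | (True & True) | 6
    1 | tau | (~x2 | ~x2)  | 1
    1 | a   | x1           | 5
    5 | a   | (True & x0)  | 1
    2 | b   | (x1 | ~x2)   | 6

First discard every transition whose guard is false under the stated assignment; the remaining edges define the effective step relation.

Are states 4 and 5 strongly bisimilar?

Refine partition for ~:
  round 0: {{0,1,2,3,4,5,6}}
  round 1: {{0,4,6},{1},{2,5},{3}}
  round 2: {{0,6},{1},{2},{3},{4},{5}}
  round 3: {{0},{1},{2},{3},{4},{5},{6}}
Fixed point at round 4; 7 class(es).
[4]={4}  [5]={5}

Answer: NOT BISIMILAR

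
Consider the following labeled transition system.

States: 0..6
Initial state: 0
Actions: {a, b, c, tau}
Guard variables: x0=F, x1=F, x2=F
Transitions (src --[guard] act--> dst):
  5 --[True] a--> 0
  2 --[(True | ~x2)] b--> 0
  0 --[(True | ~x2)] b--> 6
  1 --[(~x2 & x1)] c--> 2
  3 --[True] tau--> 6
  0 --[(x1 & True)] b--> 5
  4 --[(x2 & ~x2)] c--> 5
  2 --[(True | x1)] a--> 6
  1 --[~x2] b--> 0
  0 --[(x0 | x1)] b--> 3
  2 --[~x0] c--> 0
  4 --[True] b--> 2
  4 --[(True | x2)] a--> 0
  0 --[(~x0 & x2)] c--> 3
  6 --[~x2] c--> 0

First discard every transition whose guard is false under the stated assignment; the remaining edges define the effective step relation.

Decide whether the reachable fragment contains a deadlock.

Reachable = {0,6}
  0: b→6  [deg 1]
  6: c→0  [deg 1]

Answer: DEADLOCK-FREE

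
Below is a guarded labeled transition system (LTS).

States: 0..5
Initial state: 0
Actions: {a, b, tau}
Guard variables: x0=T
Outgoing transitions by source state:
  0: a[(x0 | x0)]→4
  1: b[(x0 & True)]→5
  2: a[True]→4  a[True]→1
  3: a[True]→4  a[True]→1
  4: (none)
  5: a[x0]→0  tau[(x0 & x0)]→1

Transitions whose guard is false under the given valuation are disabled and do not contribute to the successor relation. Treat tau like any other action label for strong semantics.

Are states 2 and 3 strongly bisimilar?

Answer: BISIMILAR

Working:
Bisimulation quotient by refinement:
  P[0] = {{0,1,2,3,4,5}}
  P[1] = {{0,2,3},{1},{4},{5}}
  P[2] = {{0},{1},{2,3},{4},{5}}
Fixed point at round 3; 5 class(es).
2∈{2,3}, 3∈{2,3}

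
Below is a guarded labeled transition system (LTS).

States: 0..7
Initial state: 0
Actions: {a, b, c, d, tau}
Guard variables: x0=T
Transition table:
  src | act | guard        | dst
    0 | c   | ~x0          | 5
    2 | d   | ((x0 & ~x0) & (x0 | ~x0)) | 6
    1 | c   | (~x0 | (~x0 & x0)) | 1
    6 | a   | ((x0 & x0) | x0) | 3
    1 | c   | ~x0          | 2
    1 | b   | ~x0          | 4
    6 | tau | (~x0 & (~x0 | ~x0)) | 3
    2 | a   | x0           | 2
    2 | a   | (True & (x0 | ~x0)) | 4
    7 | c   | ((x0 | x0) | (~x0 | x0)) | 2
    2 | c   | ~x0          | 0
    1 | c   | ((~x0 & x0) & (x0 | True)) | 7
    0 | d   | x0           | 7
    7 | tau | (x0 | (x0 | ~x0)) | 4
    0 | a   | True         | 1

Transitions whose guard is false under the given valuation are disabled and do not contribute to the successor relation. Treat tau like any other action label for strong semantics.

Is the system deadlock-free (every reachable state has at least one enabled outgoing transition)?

Reachable = {0,1,2,4,7}
  0: a→1  d→7  [2 exit(s)]
  1: ∅  [deadlock]
  2: a→2  a→4  [2 exit(s)]
  4: ∅  [deadlock]
  7: c→2  tau→4  [2 exit(s)]
witness 1: a

Answer: DEADLOCK at state 1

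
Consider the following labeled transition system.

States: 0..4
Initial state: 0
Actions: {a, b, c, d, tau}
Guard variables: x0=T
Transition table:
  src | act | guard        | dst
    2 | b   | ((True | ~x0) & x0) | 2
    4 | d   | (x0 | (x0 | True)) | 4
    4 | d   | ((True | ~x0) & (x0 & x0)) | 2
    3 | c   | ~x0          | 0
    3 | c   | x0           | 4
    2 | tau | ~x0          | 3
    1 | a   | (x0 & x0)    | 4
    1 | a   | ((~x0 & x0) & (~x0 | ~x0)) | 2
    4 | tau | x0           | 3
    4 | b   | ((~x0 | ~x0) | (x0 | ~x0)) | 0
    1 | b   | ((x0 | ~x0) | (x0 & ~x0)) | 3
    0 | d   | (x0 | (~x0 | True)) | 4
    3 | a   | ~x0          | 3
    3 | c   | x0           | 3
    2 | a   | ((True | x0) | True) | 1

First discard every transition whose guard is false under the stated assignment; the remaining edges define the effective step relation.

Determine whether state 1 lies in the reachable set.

11 transition(s) survive guard evaluation.
depth 0: {0}
depth 1: {4}  total {0,4}
depth 2: {2,3}  total {0,2,3,4}
depth 3: {1}  total {0,1,2,3,4}
Reach set: {0,1,2,3,4}
witness 1: d·d·a

Answer: REACHABLE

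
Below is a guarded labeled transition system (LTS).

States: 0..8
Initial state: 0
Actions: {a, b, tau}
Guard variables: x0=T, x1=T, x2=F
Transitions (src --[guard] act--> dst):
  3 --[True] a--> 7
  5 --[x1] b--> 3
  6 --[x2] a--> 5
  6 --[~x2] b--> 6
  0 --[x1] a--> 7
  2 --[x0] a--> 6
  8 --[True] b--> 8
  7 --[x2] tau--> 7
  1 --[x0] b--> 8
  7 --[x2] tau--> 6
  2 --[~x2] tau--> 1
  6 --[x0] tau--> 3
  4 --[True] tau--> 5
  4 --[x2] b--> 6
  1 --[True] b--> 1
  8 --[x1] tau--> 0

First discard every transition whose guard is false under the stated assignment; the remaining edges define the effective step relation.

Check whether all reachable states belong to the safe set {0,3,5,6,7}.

Answer: INVARIANT HOLDS

Working:
Inv-set: {0,3,5,6,7}
Reachable = {0,7}
  0: safe
  7: safe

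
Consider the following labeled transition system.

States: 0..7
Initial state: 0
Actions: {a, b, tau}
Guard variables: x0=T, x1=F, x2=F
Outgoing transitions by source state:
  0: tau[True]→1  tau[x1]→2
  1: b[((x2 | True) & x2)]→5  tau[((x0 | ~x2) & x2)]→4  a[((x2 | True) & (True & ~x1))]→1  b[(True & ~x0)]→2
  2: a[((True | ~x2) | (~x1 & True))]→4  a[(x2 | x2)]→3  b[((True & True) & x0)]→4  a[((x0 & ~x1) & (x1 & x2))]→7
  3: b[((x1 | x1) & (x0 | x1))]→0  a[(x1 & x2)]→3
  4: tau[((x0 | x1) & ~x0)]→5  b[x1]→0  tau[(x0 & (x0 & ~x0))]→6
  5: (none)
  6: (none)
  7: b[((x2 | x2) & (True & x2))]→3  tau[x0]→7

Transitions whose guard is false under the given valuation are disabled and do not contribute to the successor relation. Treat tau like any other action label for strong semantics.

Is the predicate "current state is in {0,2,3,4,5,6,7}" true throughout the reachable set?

Inv-set: {0,2,3,4,5,6,7}
R = {0,1}
  0: ok
  1: outside
counterexample path to 1: tau

Answer: INVARIANT VIOLATED at state 1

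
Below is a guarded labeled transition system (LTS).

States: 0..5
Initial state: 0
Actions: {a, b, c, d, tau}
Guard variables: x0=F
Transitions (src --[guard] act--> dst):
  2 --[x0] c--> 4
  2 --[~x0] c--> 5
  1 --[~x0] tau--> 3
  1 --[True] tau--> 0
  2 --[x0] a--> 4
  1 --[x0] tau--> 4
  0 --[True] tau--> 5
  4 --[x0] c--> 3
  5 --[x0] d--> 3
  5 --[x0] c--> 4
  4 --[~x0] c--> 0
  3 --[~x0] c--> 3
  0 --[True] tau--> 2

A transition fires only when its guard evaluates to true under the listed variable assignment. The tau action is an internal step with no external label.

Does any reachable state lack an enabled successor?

Answer: DEADLOCK at state 5

Analysis:
Reach set: {0,2,5}
  0: tau→2  tau→5  [2 exit(s)]
  2: c→5  [1 exit(s)]
  5: ∅  [deadlock]
witness 5: tau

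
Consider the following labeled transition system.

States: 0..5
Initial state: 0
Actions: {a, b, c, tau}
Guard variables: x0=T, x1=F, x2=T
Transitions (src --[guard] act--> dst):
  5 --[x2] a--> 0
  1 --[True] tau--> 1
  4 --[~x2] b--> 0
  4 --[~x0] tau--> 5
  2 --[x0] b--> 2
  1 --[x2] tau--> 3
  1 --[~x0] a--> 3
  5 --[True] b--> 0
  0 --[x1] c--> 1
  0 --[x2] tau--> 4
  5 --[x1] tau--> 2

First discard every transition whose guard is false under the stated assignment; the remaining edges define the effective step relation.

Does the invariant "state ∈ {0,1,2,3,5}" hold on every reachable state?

Safe = {0,1,2,3,5}
Reachable = {0,4}
  0: ok
  4: VIOLATES
witness against invariant: tau → 4

Answer: INVARIANT VIOLATED at state 4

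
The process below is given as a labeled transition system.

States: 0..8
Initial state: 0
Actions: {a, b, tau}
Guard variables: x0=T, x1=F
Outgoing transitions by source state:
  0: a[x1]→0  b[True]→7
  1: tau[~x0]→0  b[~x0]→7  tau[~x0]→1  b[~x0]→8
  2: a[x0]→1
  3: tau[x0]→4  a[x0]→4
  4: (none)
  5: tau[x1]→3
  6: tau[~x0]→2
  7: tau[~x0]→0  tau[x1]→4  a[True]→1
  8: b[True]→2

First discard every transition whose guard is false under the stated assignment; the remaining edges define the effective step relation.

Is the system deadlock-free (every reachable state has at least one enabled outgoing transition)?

Answer: DEADLOCK at state 1

Trace:
Reachable = {0,1,7}
  0: b→7  [deg 1]
  1: ∅  [STUCK]
  7: a→1  [deg 1]
Path to 1: b·a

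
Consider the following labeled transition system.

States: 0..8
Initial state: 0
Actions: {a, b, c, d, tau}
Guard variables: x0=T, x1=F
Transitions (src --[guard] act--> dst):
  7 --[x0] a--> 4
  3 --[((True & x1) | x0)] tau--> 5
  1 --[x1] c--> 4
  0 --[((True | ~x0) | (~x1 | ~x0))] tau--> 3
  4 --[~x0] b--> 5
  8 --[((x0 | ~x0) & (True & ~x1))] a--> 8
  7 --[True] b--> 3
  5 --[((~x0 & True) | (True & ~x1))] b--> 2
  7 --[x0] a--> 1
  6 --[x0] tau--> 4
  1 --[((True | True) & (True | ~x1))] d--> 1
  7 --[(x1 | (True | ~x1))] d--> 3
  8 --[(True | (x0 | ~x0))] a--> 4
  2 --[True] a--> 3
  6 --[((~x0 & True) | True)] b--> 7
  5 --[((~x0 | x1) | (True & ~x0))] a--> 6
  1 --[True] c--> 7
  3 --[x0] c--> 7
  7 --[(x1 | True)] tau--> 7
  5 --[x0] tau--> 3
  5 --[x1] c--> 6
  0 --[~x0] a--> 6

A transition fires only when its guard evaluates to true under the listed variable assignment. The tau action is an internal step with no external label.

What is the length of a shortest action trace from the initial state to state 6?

Answer: UNREACHABLE

Analysis:
Layered search for 6:
  L0 = {0}
  L1 = {3}
  L2 = {5,7}
  L3 = {1,2,4}
6 never appears.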